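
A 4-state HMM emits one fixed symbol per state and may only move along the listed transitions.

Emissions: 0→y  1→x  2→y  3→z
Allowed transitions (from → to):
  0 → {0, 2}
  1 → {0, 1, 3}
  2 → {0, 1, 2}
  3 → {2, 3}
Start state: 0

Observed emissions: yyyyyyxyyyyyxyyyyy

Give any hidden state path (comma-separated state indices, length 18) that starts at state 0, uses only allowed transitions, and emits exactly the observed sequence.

  [0] y  {0,2}  => 0  start
  [1] y  {0,2}  => 2  0->2 ok
  [2] y  {0,2}  => 2  2->2 ok
  [3] y  {0,2}  => 0  2->0 ok
  [4] y  {0,2}  => 2  0->2 ok
  [5] y  {0,2}  => 2  2->2 ok
  [6] x  {1}  => 1  2->1 ok
  [7] y  {0,2}  => 0  1->0 ok
  [8] y  {0,2}  => 0  0->0 ok
  [9] y  {0,2}  => 2  0->2 ok
  [10] y  {0,2}  => 0  2->0 ok
  [11] y  {0,2}  => 2  0->2 ok
  [12] x  {1}  => 1  2->1 ok
  [13] y  {0,2}  => 0  1->0 ok
  [14] y  {0,2}  => 0  0->0 ok
  [15] y  {0,2}  => 0  0->0 ok
  [16] y  {0,2}  => 0  0->0 ok
  [17] y  {0,2}  => 2  0->2 ok

0,2,2,0,2,2,1,0,0,2,0,2,1,0,0,0,0,2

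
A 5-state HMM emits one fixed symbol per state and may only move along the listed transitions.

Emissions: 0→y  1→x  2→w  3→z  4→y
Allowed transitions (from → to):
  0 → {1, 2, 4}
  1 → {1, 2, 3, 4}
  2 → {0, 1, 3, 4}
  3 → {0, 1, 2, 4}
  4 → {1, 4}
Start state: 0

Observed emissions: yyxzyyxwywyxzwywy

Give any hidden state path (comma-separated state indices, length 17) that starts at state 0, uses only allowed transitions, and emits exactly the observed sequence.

  t0 'y' -> {0,4}, take 0 (start)
  t1 'y' -> {0,4}, take 4 (0->4 ok)
  t2 'x' -> {1}, take 1 (4->1 ok)
  t3 'z' -> {3}, take 3 (1->3 ok)
  t4 'y' -> {0,4}, take 0 (3->0 ok)
  t5 'y' -> {0,4}, take 4 (0->4 ok)
  t6 'x' -> {1}, take 1 (4->1 ok)
  t7 'w' -> {2}, take 2 (1->2 ok)
  t8 'y' -> {0,4}, take 0 (2->0 ok)
  t9 'w' -> {2}, take 2 (0->2 ok)
  t10 'y' -> {0,4}, take 4 (2->4 ok)
  t11 'x' -> {1}, take 1 (4->1 ok)
  t12 'z' -> {3}, take 3 (1->3 ok)
  t13 'w' -> {2}, take 2 (3->2 ok)
  t14 'y' -> {0,4}, take 0 (2->0 ok)
  t15 'w' -> {2}, take 2 (0->2 ok)
  t16 'y' -> {0,4}, take 4 (2->4 ok)

0,4,1,3,0,4,1,2,0,2,4,1,3,2,0,2,4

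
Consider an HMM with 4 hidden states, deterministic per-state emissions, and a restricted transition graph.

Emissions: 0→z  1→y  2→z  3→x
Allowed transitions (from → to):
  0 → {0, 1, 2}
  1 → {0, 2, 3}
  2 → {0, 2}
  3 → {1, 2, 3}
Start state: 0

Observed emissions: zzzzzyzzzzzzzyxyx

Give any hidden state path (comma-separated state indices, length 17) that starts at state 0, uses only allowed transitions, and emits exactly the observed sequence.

0,2,2,2,0,1,0,2,2,2,2,2,0,1,3,1,3

  t0 'z' -> {0,2}, take 0 (start)
  t1 'z' -> {0,2}, take 2 (0->2 ok)
  t2 'z' -> {0,2}, take 2 (2->2 ok)
  t3 'z' -> {0,2}, take 2 (2->2 ok)
  t4 'z' -> {0,2}, take 0 (2->0 ok)
  t5 'y' -> {1}, take 1 (0->1 ok)
  t6 'z' -> {0,2}, take 0 (1->0 ok)
  t7 'z' -> {0,2}, take 2 (0->2 ok)
  t8 'z' -> {0,2}, take 2 (2->2 ok)
  t9 'z' -> {0,2}, take 2 (2->2 ok)
  t10 'z' -> {0,2}, take 2 (2->2 ok)
  t11 'z' -> {0,2}, take 2 (2->2 ok)
  t12 'z' -> {0,2}, take 0 (2->0 ok)
  t13 'y' -> {1}, take 1 (0->1 ok)
  t14 'x' -> {3}, take 3 (1->3 ok)
  t15 'y' -> {1}, take 1 (3->1 ok)
  t16 'x' -> {3}, take 3 (1->3 ok)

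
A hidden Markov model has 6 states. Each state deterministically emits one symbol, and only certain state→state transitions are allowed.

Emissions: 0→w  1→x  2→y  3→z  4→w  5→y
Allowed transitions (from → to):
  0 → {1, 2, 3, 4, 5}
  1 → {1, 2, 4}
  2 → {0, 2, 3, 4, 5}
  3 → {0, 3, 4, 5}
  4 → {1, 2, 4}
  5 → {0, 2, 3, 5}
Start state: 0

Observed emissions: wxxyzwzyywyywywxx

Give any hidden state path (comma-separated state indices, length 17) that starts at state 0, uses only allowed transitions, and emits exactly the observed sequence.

0,1,1,2,3,0,3,5,5,0,2,2,0,5,0,1,1

  [0] w  {0,4}  => 0  start
  [1] x  {1}  => 1  0->1 ok
  [2] x  {1}  => 1  1->1 ok
  [3] y  {2,5}  => 2  1->2 ok
  [4] z  {3}  => 3  2->3 ok
  [5] w  {0,4}  => 0  3->0 ok
  [6] z  {3}  => 3  0->3 ok
  [7] y  {2,5}  => 5  3->5 ok
  [8] y  {2,5}  => 5  5->5 ok
  [9] w  {0,4}  => 0  5->0 ok
  [10] y  {2,5}  => 2  0->2 ok
  [11] y  {2,5}  => 2  2->2 ok
  [12] w  {0,4}  => 0  2->0 ok
  [13] y  {2,5}  => 5  0->5 ok
  [14] w  {0,4}  => 0  5->0 ok
  [15] x  {1}  => 1  0->1 ok
  [16] x  {1}  => 1  1->1 ok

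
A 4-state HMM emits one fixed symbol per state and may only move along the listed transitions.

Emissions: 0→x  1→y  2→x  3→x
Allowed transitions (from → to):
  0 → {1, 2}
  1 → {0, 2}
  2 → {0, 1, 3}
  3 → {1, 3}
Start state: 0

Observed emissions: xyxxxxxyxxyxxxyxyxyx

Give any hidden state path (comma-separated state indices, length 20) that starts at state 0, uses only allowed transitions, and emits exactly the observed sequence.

0,1,0,2,0,2,0,1,2,3,1,0,2,0,1,0,1,2,1,2

  t0 'x' -> {0,2,3}, take 0 (start)
  t1 'y' -> {1}, take 1 (0->1 ok)
  t2 'x' -> {0,2,3}, take 0 (1->0 ok)
  t3 'x' -> {0,2,3}, take 2 (0->2 ok)
  t4 'x' -> {0,2,3}, take 0 (2->0 ok)
  t5 'x' -> {0,2,3}, take 2 (0->2 ok)
  t6 'x' -> {0,2,3}, take 0 (2->0 ok)
  t7 'y' -> {1}, take 1 (0->1 ok)
  t8 'x' -> {0,2,3}, take 2 (1->2 ok)
  t9 'x' -> {0,2,3}, take 3 (2->3 ok)
  t10 'y' -> {1}, take 1 (3->1 ok)
  t11 'x' -> {0,2,3}, take 0 (1->0 ok)
  t12 'x' -> {0,2,3}, take 2 (0->2 ok)
  t13 'x' -> {0,2,3}, take 0 (2->0 ok)
  t14 'y' -> {1}, take 1 (0->1 ok)
  t15 'x' -> {0,2,3}, take 0 (1->0 ok)
  t16 'y' -> {1}, take 1 (0->1 ok)
  t17 'x' -> {0,2,3}, take 2 (1->2 ok)
  t18 'y' -> {1}, take 1 (2->1 ok)
  t19 'x' -> {0,2,3}, take 2 (1->2 ok)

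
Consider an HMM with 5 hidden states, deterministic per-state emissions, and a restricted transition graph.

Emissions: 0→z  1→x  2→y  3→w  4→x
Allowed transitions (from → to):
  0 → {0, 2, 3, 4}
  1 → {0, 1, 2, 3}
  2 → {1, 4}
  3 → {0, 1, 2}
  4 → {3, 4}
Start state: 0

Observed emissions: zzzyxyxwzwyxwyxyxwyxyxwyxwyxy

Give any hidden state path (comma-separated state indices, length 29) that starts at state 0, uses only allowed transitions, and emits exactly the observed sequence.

  pos 0: z in {0}, choose 0; start
  pos 1: z in {0}, choose 0; 0->0 ok
  pos 2: z in {0}, choose 0; 0->0 ok
  pos 3: y in {2}, choose 2; 0->2 ok
  pos 4: x in {1,4}, choose 1; 2->1 ok
  pos 5: y in {2}, choose 2; 1->2 ok
  pos 6: x in {1,4}, choose 1; 2->1 ok
  pos 7: w in {3}, choose 3; 1->3 ok
  pos 8: z in {0}, choose 0; 3->0 ok
  pos 9: w in {3}, choose 3; 0->3 ok
  pos 10: y in {2}, choose 2; 3->2 ok
  pos 11: x in {1,4}, choose 1; 2->1 ok
  pos 12: w in {3}, choose 3; 1->3 ok
  pos 13: y in {2}, choose 2; 3->2 ok
  pos 14: x in {1,4}, choose 1; 2->1 ok
  pos 15: y in {2}, choose 2; 1->2 ok
  pos 16: x in {1,4}, choose 4; 2->4 ok
  pos 17: w in {3}, choose 3; 4->3 ok
  pos 18: y in {2}, choose 2; 3->2 ok
  pos 19: x in {1,4}, choose 1; 2->1 ok
  pos 20: y in {2}, choose 2; 1->2 ok
  pos 21: x in {1,4}, choose 4; 2->4 ok
  pos 22: w in {3}, choose 3; 4->3 ok
  pos 23: y in {2}, choose 2; 3->2 ok
  pos 24: x in {1,4}, choose 4; 2->4 ok
  pos 25: w in {3}, choose 3; 4->3 ok
  pos 26: y in {2}, choose 2; 3->2 ok
  pos 27: x in {1,4}, choose 1; 2->1 ok
  pos 28: y in {2}, choose 2; 1->2 ok

0,0,0,2,1,2,1,3,0,3,2,1,3,2,1,2,4,3,2,1,2,4,3,2,4,3,2,1,2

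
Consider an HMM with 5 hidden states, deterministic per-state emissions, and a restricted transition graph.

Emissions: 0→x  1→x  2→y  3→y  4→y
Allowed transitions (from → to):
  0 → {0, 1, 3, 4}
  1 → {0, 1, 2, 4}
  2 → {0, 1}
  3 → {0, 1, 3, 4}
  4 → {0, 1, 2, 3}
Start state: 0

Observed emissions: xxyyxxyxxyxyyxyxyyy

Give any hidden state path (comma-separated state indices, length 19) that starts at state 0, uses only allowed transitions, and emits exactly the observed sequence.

0,0,3,3,0,1,2,1,0,4,0,3,3,1,4,0,3,3,3

  pos 0: x in {0,1}, choose 0; start
  pos 1: x in {0,1}, choose 0; 0->0 ok
  pos 2: y in {2,3,4}, choose 3; 0->3 ok
  pos 3: y in {2,3,4}, choose 3; 3->3 ok
  pos 4: x in {0,1}, choose 0; 3->0 ok
  pos 5: x in {0,1}, choose 1; 0->1 ok
  pos 6: y in {2,3,4}, choose 2; 1->2 ok
  pos 7: x in {0,1}, choose 1; 2->1 ok
  pos 8: x in {0,1}, choose 0; 1->0 ok
  pos 9: y in {2,3,4}, choose 4; 0->4 ok
  pos 10: x in {0,1}, choose 0; 4->0 ok
  pos 11: y in {2,3,4}, choose 3; 0->3 ok
  pos 12: y in {2,3,4}, choose 3; 3->3 ok
  pos 13: x in {0,1}, choose 1; 3->1 ok
  pos 14: y in {2,3,4}, choose 4; 1->4 ok
  pos 15: x in {0,1}, choose 0; 4->0 ok
  pos 16: y in {2,3,4}, choose 3; 0->3 ok
  pos 17: y in {2,3,4}, choose 3; 3->3 ok
  pos 18: y in {2,3,4}, choose 3; 3->3 ok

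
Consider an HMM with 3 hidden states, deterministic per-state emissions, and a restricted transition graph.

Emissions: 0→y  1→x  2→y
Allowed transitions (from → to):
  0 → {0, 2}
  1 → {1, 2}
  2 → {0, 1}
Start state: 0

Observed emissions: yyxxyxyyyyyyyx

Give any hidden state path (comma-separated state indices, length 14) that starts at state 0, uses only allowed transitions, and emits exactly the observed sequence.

0,2,1,1,2,1,2,0,0,2,0,0,2,1

  [0] y  {0,2}  => 0  start
  [1] y  {0,2}  => 2  0->2 ok
  [2] x  {1}  => 1  2->1 ok
  [3] x  {1}  => 1  1->1 ok
  [4] y  {0,2}  => 2  1->2 ok
  [5] x  {1}  => 1  2->1 ok
  [6] y  {0,2}  => 2  1->2 ok
  [7] y  {0,2}  => 0  2->0 ok
  [8] y  {0,2}  => 0  0->0 ok
  [9] y  {0,2}  => 2  0->2 ok
  [10] y  {0,2}  => 0  2->0 ok
  [11] y  {0,2}  => 0  0->0 ok
  [12] y  {0,2}  => 2  0->2 ok
  [13] x  {1}  => 1  2->1 ok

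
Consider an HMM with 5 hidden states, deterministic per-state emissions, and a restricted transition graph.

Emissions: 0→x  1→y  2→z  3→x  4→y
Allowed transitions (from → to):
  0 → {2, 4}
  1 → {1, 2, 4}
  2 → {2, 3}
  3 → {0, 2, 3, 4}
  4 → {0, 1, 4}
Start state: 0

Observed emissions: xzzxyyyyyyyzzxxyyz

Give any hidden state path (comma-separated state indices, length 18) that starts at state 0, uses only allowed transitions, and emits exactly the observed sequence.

0,2,2,3,4,4,1,1,1,4,1,2,2,3,0,4,1,2

  [0] x  {0,3}  => 0  start
  [1] z  {2}  => 2  0->2 ok
  [2] z  {2}  => 2  2->2 ok
  [3] x  {0,3}  => 3  2->3 ok
  [4] y  {1,4}  => 4  3->4 ok
  [5] y  {1,4}  => 4  4->4 ok
  [6] y  {1,4}  => 1  4->1 ok
  [7] y  {1,4}  => 1  1->1 ok
  [8] y  {1,4}  => 1  1->1 ok
  [9] y  {1,4}  => 4  1->4 ok
  [10] y  {1,4}  => 1  4->1 ok
  [11] z  {2}  => 2  1->2 ok
  [12] z  {2}  => 2  2->2 ok
  [13] x  {0,3}  => 3  2->3 ok
  [14] x  {0,3}  => 0  3->0 ok
  [15] y  {1,4}  => 4  0->4 ok
  [16] y  {1,4}  => 1  4->1 ok
  [17] z  {2}  => 2  1->2 ok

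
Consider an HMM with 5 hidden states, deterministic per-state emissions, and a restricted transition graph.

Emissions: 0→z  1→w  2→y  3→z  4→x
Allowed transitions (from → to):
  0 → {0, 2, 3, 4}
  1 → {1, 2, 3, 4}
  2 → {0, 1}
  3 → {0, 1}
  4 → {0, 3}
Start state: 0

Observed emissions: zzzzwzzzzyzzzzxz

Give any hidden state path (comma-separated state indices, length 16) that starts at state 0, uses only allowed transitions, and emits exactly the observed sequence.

  t0 'z' -> {0,3}, take 0 (start)
  t1 'z' -> {0,3}, take 3 (0->3 ok)
  t2 'z' -> {0,3}, take 0 (3->0 ok)
  t3 'z' -> {0,3}, take 3 (0->3 ok)
  t4 'w' -> {1}, take 1 (3->1 ok)
  t5 'z' -> {0,3}, take 3 (1->3 ok)
  t6 'z' -> {0,3}, take 0 (3->0 ok)
  t7 'z' -> {0,3}, take 3 (0->3 ok)
  t8 'z' -> {0,3}, take 0 (3->0 ok)
  t9 'y' -> {2}, take 2 (0->2 ok)
  t10 'z' -> {0,3}, take 0 (2->0 ok)
  t11 'z' -> {0,3}, take 0 (0->0 ok)
  t12 'z' -> {0,3}, take 3 (0->3 ok)
  t13 'z' -> {0,3}, take 0 (3->0 ok)
  t14 'x' -> {4}, take 4 (0->4 ok)
  t15 'z' -> {0,3}, take 3 (4->3 ok)

0,3,0,3,1,3,0,3,0,2,0,0,3,0,4,3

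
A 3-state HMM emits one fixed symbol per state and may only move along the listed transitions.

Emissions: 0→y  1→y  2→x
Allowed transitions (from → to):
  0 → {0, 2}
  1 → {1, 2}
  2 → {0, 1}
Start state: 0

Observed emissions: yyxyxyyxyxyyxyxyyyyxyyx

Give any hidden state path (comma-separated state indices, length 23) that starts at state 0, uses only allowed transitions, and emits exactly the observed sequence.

  [0] y  {0,1}  => 0  start
  [1] y  {0,1}  => 0  0->0 ok
  [2] x  {2}  => 2  0->2 ok
  [3] y  {0,1}  => 1  2->1 ok
  [4] x  {2}  => 2  1->2 ok
  [5] y  {0,1}  => 1  2->1 ok
  [6] y  {0,1}  => 1  1->1 ok
  [7] x  {2}  => 2  1->2 ok
  [8] y  {0,1}  => 0  2->0 ok
  [9] x  {2}  => 2  0->2 ok
  [10] y  {0,1}  => 0  2->0 ok
  [11] y  {0,1}  => 0  0->0 ok
  [12] x  {2}  => 2  0->2 ok
  [13] y  {0,1}  => 1  2->1 ok
  [14] x  {2}  => 2  1->2 ok
  [15] y  {0,1}  => 0  2->0 ok
  [16] y  {0,1}  => 0  0->0 ok
  [17] y  {0,1}  => 0  0->0 ok
  [18] y  {0,1}  => 0  0->0 ok
  [19] x  {2}  => 2  0->2 ok
  [20] y  {0,1}  => 1  2->1 ok
  [21] y  {0,1}  => 1  1->1 ok
  [22] x  {2}  => 2  1->2 ok

0,0,2,1,2,1,1,2,0,2,0,0,2,1,2,0,0,0,0,2,1,1,2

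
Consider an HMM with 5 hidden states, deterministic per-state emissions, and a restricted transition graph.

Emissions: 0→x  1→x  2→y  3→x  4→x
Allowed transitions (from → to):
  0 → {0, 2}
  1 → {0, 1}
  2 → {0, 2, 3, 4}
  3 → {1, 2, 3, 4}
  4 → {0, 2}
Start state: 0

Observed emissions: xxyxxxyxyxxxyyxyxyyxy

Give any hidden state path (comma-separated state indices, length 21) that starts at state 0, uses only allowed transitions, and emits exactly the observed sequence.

  pos 0: x in {0,1,3,4}, choose 0; start
  pos 1: x in {0,1,3,4}, choose 0; 0->0 ok
  pos 2: y in {2}, choose 2; 0->2 ok
  pos 3: x in {0,1,3,4}, choose 3; 2->3 ok
  pos 4: x in {0,1,3,4}, choose 1; 3->1 ok
  pos 5: x in {0,1,3,4}, choose 0; 1->0 ok
  pos 6: y in {2}, choose 2; 0->2 ok
  pos 7: x in {0,1,3,4}, choose 4; 2->4 ok
  pos 8: y in {2}, choose 2; 4->2 ok
  pos 9: x in {0,1,3,4}, choose 4; 2->4 ok
  pos 10: x in {0,1,3,4}, choose 0; 4->0 ok
  pos 11: x in {0,1,3,4}, choose 0; 0->0 ok
  pos 12: y in {2}, choose 2; 0->2 ok
  pos 13: y in {2}, choose 2; 2->2 ok
  pos 14: x in {0,1,3,4}, choose 4; 2->4 ok
  pos 15: y in {2}, choose 2; 4->2 ok
  pos 16: x in {0,1,3,4}, choose 4; 2->4 ok
  pos 17: y in {2}, choose 2; 4->2 ok
  pos 18: y in {2}, choose 2; 2->2 ok
  pos 19: x in {0,1,3,4}, choose 0; 2->0 ok
  pos 20: y in {2}, choose 2; 0->2 ok

0,0,2,3,1,0,2,4,2,4,0,0,2,2,4,2,4,2,2,0,2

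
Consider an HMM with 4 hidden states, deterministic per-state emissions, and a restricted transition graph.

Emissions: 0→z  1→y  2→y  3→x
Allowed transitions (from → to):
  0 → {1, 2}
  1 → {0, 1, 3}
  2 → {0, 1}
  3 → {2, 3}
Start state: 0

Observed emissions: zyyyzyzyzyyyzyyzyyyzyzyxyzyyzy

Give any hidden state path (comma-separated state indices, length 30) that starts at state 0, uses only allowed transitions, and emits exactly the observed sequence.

  0: obs=z cand={0} pick 0 [start]
  1: obs=y cand={1,2} pick 1 [0->1 ok]
  2: obs=y cand={1,2} pick 1 [1->1 ok]
  3: obs=y cand={1,2} pick 1 [1->1 ok]
  4: obs=z cand={0} pick 0 [1->0 ok]
  5: obs=y cand={1,2} pick 2 [0->2 ok]
  6: obs=z cand={0} pick 0 [2->0 ok]
  7: obs=y cand={1,2} pick 1 [0->1 ok]
  8: obs=z cand={0} pick 0 [1->0 ok]
  9: obs=y cand={1,2} pick 2 [0->2 ok]
  10: obs=y cand={1,2} pick 1 [2->1 ok]
  11: obs=y cand={1,2} pick 1 [1->1 ok]
  12: obs=z cand={0} pick 0 [1->0 ok]
  13: obs=y cand={1,2} pick 2 [0->2 ok]
  14: obs=y cand={1,2} pick 1 [2->1 ok]
  15: obs=z cand={0} pick 0 [1->0 ok]
  16: obs=y cand={1,2} pick 2 [0->2 ok]
  17: obs=y cand={1,2} pick 1 [2->1 ok]
  18: obs=y cand={1,2} pick 1 [1->1 ok]
  19: obs=z cand={0} pick 0 [1->0 ok]
  20: obs=y cand={1,2} pick 2 [0->2 ok]
  21: obs=z cand={0} pick 0 [2->0 ok]
  22: obs=y cand={1,2} pick 1 [0->1 ok]
  23: obs=x cand={3} pick 3 [1->3 ok]
  24: obs=y cand={1,2} pick 2 [3->2 ok]
  25: obs=z cand={0} pick 0 [2->0 ok]
  26: obs=y cand={1,2} pick 2 [0->2 ok]
  27: obs=y cand={1,2} pick 1 [2->1 ok]
  28: obs=z cand={0} pick 0 [1->0 ok]
  29: obs=y cand={1,2} pick 2 [0->2 ok]

0,1,1,1,0,2,0,1,0,2,1,1,0,2,1,0,2,1,1,0,2,0,1,3,2,0,2,1,0,2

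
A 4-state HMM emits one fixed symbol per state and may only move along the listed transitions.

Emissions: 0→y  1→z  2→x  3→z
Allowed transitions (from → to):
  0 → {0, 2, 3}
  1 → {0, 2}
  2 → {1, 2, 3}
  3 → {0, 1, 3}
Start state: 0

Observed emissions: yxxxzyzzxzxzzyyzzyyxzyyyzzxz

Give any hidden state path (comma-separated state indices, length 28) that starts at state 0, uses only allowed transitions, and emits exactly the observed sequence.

  [0] y  {0}  => 0  start
  [1] x  {2}  => 2  0->2 ok
  [2] x  {2}  => 2  2->2 ok
  [3] x  {2}  => 2  2->2 ok
  [4] z  {1,3}  => 3  2->3 ok
  [5] y  {0}  => 0  3->0 ok
  [6] z  {1,3}  => 3  0->3 ok
  [7] z  {1,3}  => 1  3->1 ok
  [8] x  {2}  => 2  1->2 ok
  [9] z  {1,3}  => 1  2->1 ok
  [10] x  {2}  => 2  1->2 ok
  [11] z  {1,3}  => 3  2->3 ok
  [12] z  {1,3}  => 3  3->3 ok
  [13] y  {0}  => 0  3->0 ok
  [14] y  {0}  => 0  0->0 ok
  [15] z  {1,3}  => 3  0->3 ok
  [16] z  {1,3}  => 1  3->1 ok
  [17] y  {0}  => 0  1->0 ok
  [18] y  {0}  => 0  0->0 ok
  [19] x  {2}  => 2  0->2 ok
  [20] z  {1,3}  => 3  2->3 ok
  [21] y  {0}  => 0  3->0 ok
  [22] y  {0}  => 0  0->0 ok
  [23] y  {0}  => 0  0->0 ok
  [24] z  {1,3}  => 3  0->3 ok
  [25] z  {1,3}  => 1  3->1 ok
  [26] x  {2}  => 2  1->2 ok
  [27] z  {1,3}  => 1  2->1 ok

0,2,2,2,3,0,3,1,2,1,2,3,3,0,0,3,1,0,0,2,3,0,0,0,3,1,2,1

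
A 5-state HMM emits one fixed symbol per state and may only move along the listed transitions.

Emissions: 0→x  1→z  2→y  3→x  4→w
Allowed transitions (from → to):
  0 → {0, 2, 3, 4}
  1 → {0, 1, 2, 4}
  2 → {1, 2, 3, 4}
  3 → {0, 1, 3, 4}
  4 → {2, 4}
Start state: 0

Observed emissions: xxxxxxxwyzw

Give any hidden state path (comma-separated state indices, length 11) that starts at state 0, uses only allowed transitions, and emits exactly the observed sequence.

  pos 0: x in {0,3}, choose 0; start
  pos 1: x in {0,3}, choose 3; 0->3 ok
  pos 2: x in {0,3}, choose 0; 3->0 ok
  pos 3: x in {0,3}, choose 3; 0->3 ok
  pos 4: x in {0,3}, choose 3; 3->3 ok
  pos 5: x in {0,3}, choose 3; 3->3 ok
  pos 6: x in {0,3}, choose 0; 3->0 ok
  pos 7: w in {4}, choose 4; 0->4 ok
  pos 8: y in {2}, choose 2; 4->2 ok
  pos 9: z in {1}, choose 1; 2->1 ok
  pos 10: w in {4}, choose 4; 1->4 ok

0,3,0,3,3,3,0,4,2,1,4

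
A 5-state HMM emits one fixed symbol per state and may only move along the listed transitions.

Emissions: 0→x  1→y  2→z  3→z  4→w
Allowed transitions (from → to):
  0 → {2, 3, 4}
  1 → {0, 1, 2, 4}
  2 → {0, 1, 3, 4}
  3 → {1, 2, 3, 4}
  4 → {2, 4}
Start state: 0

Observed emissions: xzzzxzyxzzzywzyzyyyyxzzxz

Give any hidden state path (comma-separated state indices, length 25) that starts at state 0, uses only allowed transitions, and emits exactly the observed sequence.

0,2,3,2,0,3,1,0,2,3,2,1,4,2,1,2,1,1,1,1,0,3,2,0,2

  t0 'x' -> {0}, take 0 (start)
  t1 'z' -> {2,3}, take 2 (0->2 ok)
  t2 'z' -> {2,3}, take 3 (2->3 ok)
  t3 'z' -> {2,3}, take 2 (3->2 ok)
  t4 'x' -> {0}, take 0 (2->0 ok)
  t5 'z' -> {2,3}, take 3 (0->3 ok)
  t6 'y' -> {1}, take 1 (3->1 ok)
  t7 'x' -> {0}, take 0 (1->0 ok)
  t8 'z' -> {2,3}, take 2 (0->2 ok)
  t9 'z' -> {2,3}, take 3 (2->3 ok)
  t10 'z' -> {2,3}, take 2 (3->2 ok)
  t11 'y' -> {1}, take 1 (2->1 ok)
  t12 'w' -> {4}, take 4 (1->4 ok)
  t13 'z' -> {2,3}, take 2 (4->2 ok)
  t14 'y' -> {1}, take 1 (2->1 ok)
  t15 'z' -> {2,3}, take 2 (1->2 ok)
  t16 'y' -> {1}, take 1 (2->1 ok)
  t17 'y' -> {1}, take 1 (1->1 ok)
  t18 'y' -> {1}, take 1 (1->1 ok)
  t19 'y' -> {1}, take 1 (1->1 ok)
  t20 'x' -> {0}, take 0 (1->0 ok)
  t21 'z' -> {2,3}, take 3 (0->3 ok)
  t22 'z' -> {2,3}, take 2 (3->2 ok)
  t23 'x' -> {0}, take 0 (2->0 ok)
  t24 'z' -> {2,3}, take 2 (0->2 ok)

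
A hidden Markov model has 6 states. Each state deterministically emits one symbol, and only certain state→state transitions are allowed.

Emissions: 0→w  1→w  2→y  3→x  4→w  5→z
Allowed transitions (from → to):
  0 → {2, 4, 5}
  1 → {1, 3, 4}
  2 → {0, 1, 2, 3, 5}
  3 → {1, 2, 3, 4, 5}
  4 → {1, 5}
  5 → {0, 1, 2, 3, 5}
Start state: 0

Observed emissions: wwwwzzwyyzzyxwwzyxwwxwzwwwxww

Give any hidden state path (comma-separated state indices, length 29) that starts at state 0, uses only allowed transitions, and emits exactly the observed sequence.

0,4,1,4,5,5,0,2,2,5,5,2,3,1,4,5,2,3,1,1,3,4,5,1,4,1,3,1,1

  t0 'w' -> {0,1,4}, take 0 (start)
  t1 'w' -> {0,1,4}, take 4 (0->4 ok)
  t2 'w' -> {0,1,4}, take 1 (4->1 ok)
  t3 'w' -> {0,1,4}, take 4 (1->4 ok)
  t4 'z' -> {5}, take 5 (4->5 ok)
  t5 'z' -> {5}, take 5 (5->5 ok)
  t6 'w' -> {0,1,4}, take 0 (5->0 ok)
  t7 'y' -> {2}, take 2 (0->2 ok)
  t8 'y' -> {2}, take 2 (2->2 ok)
  t9 'z' -> {5}, take 5 (2->5 ok)
  t10 'z' -> {5}, take 5 (5->5 ok)
  t11 'y' -> {2}, take 2 (5->2 ok)
  t12 'x' -> {3}, take 3 (2->3 ok)
  t13 'w' -> {0,1,4}, take 1 (3->1 ok)
  t14 'w' -> {0,1,4}, take 4 (1->4 ok)
  t15 'z' -> {5}, take 5 (4->5 ok)
  t16 'y' -> {2}, take 2 (5->2 ok)
  t17 'x' -> {3}, take 3 (2->3 ok)
  t18 'w' -> {0,1,4}, take 1 (3->1 ok)
  t19 'w' -> {0,1,4}, take 1 (1->1 ok)
  t20 'x' -> {3}, take 3 (1->3 ok)
  t21 'w' -> {0,1,4}, take 4 (3->4 ok)
  t22 'z' -> {5}, take 5 (4->5 ok)
  t23 'w' -> {0,1,4}, take 1 (5->1 ok)
  t24 'w' -> {0,1,4}, take 4 (1->4 ok)
  t25 'w' -> {0,1,4}, take 1 (4->1 ok)
  t26 'x' -> {3}, take 3 (1->3 ok)
  t27 'w' -> {0,1,4}, take 1 (3->1 ok)
  t28 'w' -> {0,1,4}, take 1 (1->1 ok)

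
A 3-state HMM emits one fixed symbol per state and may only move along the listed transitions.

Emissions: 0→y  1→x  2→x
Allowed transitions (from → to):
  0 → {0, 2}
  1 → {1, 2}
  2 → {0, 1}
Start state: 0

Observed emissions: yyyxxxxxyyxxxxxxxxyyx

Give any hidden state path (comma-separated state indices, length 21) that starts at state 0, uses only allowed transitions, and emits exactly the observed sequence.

  0: obs=y cand={0} pick 0 [start]
  1: obs=y cand={0} pick 0 [0->0 ok]
  2: obs=y cand={0} pick 0 [0->0 ok]
  3: obs=x cand={1,2} pick 2 [0->2 ok]
  4: obs=x cand={1,2} pick 1 [2->1 ok]
  5: obs=x cand={1,2} pick 1 [1->1 ok]
  6: obs=x cand={1,2} pick 1 [1->1 ok]
  7: obs=x cand={1,2} pick 2 [1->2 ok]
  8: obs=y cand={0} pick 0 [2->0 ok]
  9: obs=y cand={0} pick 0 [0->0 ok]
  10: obs=x cand={1,2} pick 2 [0->2 ok]
  11: obs=x cand={1,2} pick 1 [2->1 ok]
  12: obs=x cand={1,2} pick 1 [1->1 ok]
  13: obs=x cand={1,2} pick 1 [1->1 ok]
  14: obs=x cand={1,2} pick 2 [1->2 ok]
  15: obs=x cand={1,2} pick 1 [2->1 ok]
  16: obs=x cand={1,2} pick 1 [1->1 ok]
  17: obs=x cand={1,2} pick 2 [1->2 ok]
  18: obs=y cand={0} pick 0 [2->0 ok]
  19: obs=y cand={0} pick 0 [0->0 ok]
  20: obs=x cand={1,2} pick 2 [0->2 ok]

0,0,0,2,1,1,1,2,0,0,2,1,1,1,2,1,1,2,0,0,2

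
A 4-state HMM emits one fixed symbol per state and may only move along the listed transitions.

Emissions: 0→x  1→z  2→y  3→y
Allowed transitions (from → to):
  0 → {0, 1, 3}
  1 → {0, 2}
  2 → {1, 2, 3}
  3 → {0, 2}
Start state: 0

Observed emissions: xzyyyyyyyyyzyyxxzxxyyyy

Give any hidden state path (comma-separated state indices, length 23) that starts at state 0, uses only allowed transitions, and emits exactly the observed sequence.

0,1,2,3,2,3,2,2,2,2,2,1,2,3,0,0,1,0,0,3,2,2,3

  [0] x  {0}  => 0  start
  [1] z  {1}  => 1  0->1 ok
  [2] y  {2,3}  => 2  1->2 ok
  [3] y  {2,3}  => 3  2->3 ok
  [4] y  {2,3}  => 2  3->2 ok
  [5] y  {2,3}  => 3  2->3 ok
  [6] y  {2,3}  => 2  3->2 ok
  [7] y  {2,3}  => 2  2->2 ok
  [8] y  {2,3}  => 2  2->2 ok
  [9] y  {2,3}  => 2  2->2 ok
  [10] y  {2,3}  => 2  2->2 ok
  [11] z  {1}  => 1  2->1 ok
  [12] y  {2,3}  => 2  1->2 ok
  [13] y  {2,3}  => 3  2->3 ok
  [14] x  {0}  => 0  3->0 ok
  [15] x  {0}  => 0  0->0 ok
  [16] z  {1}  => 1  0->1 ok
  [17] x  {0}  => 0  1->0 ok
  [18] x  {0}  => 0  0->0 ok
  [19] y  {2,3}  => 3  0->3 ok
  [20] y  {2,3}  => 2  3->2 ok
  [21] y  {2,3}  => 2  2->2 ok
  [22] y  {2,3}  => 3  2->3 ok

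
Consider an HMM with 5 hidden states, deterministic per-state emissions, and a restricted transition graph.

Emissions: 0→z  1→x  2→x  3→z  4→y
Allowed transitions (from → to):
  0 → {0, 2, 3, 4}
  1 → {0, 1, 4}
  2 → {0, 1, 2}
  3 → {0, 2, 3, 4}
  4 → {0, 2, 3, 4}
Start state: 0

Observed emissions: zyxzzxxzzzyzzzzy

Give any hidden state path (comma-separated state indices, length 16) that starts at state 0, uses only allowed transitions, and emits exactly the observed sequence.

0,4,2,0,3,2,2,0,3,0,4,0,3,3,0,4

  0: obs=z cand={0,3} pick 0 [start]
  1: obs=y cand={4} pick 4 [0->4 ok]
  2: obs=x cand={1,2} pick 2 [4->2 ok]
  3: obs=z cand={0,3} pick 0 [2->0 ok]
  4: obs=z cand={0,3} pick 3 [0->3 ok]
  5: obs=x cand={1,2} pick 2 [3->2 ok]
  6: obs=x cand={1,2} pick 2 [2->2 ok]
  7: obs=z cand={0,3} pick 0 [2->0 ok]
  8: obs=z cand={0,3} pick 3 [0->3 ok]
  9: obs=z cand={0,3} pick 0 [3->0 ok]
  10: obs=y cand={4} pick 4 [0->4 ok]
  11: obs=z cand={0,3} pick 0 [4->0 ok]
  12: obs=z cand={0,3} pick 3 [0->3 ok]
  13: obs=z cand={0,3} pick 3 [3->3 ok]
  14: obs=z cand={0,3} pick 0 [3->0 ok]
  15: obs=y cand={4} pick 4 [0->4 ok]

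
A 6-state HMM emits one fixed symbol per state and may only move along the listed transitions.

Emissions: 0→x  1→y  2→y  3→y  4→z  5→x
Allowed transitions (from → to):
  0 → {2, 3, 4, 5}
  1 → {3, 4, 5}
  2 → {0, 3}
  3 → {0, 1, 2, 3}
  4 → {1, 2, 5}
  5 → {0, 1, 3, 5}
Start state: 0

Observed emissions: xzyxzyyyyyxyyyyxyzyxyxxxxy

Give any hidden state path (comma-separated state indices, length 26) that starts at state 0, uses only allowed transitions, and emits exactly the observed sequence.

0,4,2,0,4,2,3,3,3,2,0,3,2,3,1,5,1,4,1,5,1,5,5,5,0,2

  [0] x  {0,5}  => 0  start
  [1] z  {4}  => 4  0->4 ok
  [2] y  {1,2,3}  => 2  4->2 ok
  [3] x  {0,5}  => 0  2->0 ok
  [4] z  {4}  => 4  0->4 ok
  [5] y  {1,2,3}  => 2  4->2 ok
  [6] y  {1,2,3}  => 3  2->3 ok
  [7] y  {1,2,3}  => 3  3->3 ok
  [8] y  {1,2,3}  => 3  3->3 ok
  [9] y  {1,2,3}  => 2  3->2 ok
  [10] x  {0,5}  => 0  2->0 ok
  [11] y  {1,2,3}  => 3  0->3 ok
  [12] y  {1,2,3}  => 2  3->2 ok
  [13] y  {1,2,3}  => 3  2->3 ok
  [14] y  {1,2,3}  => 1  3->1 ok
  [15] x  {0,5}  => 5  1->5 ok
  [16] y  {1,2,3}  => 1  5->1 ok
  [17] z  {4}  => 4  1->4 ok
  [18] y  {1,2,3}  => 1  4->1 ok
  [19] x  {0,5}  => 5  1->5 ok
  [20] y  {1,2,3}  => 1  5->1 ok
  [21] x  {0,5}  => 5  1->5 ok
  [22] x  {0,5}  => 5  5->5 ok
  [23] x  {0,5}  => 5  5->5 ok
  [24] x  {0,5}  => 0  5->0 ok
  [25] y  {1,2,3}  => 2  0->2 ok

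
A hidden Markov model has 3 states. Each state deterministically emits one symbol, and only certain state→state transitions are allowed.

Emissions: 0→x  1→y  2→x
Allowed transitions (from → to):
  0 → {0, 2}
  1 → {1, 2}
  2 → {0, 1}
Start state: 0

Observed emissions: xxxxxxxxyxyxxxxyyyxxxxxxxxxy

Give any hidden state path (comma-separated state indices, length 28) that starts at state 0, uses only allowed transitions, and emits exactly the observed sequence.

  t0 'x' -> {0,2}, take 0 (start)
  t1 'x' -> {0,2}, take 0 (0->0 ok)
  t2 'x' -> {0,2}, take 0 (0->0 ok)
  t3 'x' -> {0,2}, take 2 (0->2 ok)
  t4 'x' -> {0,2}, take 0 (2->0 ok)
  t5 'x' -> {0,2}, take 2 (0->2 ok)
  t6 'x' -> {0,2}, take 0 (2->0 ok)
  t7 'x' -> {0,2}, take 2 (0->2 ok)
  t8 'y' -> {1}, take 1 (2->1 ok)
  t9 'x' -> {0,2}, take 2 (1->2 ok)
  t10 'y' -> {1}, take 1 (2->1 ok)
  t11 'x' -> {0,2}, take 2 (1->2 ok)
  t12 'x' -> {0,2}, take 0 (2->0 ok)
  t13 'x' -> {0,2}, take 0 (0->0 ok)
  t14 'x' -> {0,2}, take 2 (0->2 ok)
  t15 'y' -> {1}, take 1 (2->1 ok)
  t16 'y' -> {1}, take 1 (1->1 ok)
  t17 'y' -> {1}, take 1 (1->1 ok)
  t18 'x' -> {0,2}, take 2 (1->2 ok)
  t19 'x' -> {0,2}, take 0 (2->0 ok)
  t20 'x' -> {0,2}, take 2 (0->2 ok)
  t21 'x' -> {0,2}, take 0 (2->0 ok)
  t22 'x' -> {0,2}, take 0 (0->0 ok)
  t23 'x' -> {0,2}, take 0 (0->0 ok)
  t24 'x' -> {0,2}, take 2 (0->2 ok)
  t25 'x' -> {0,2}, take 0 (2->0 ok)
  t26 'x' -> {0,2}, take 2 (0->2 ok)
  t27 'y' -> {1}, take 1 (2->1 ok)

0,0,0,2,0,2,0,2,1,2,1,2,0,0,2,1,1,1,2,0,2,0,0,0,2,0,2,1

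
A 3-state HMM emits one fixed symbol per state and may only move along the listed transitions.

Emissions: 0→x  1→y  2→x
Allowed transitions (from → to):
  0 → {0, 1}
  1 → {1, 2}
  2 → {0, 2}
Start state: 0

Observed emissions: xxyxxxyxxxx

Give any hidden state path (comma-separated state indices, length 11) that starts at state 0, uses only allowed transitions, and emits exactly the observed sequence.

0,0,1,2,0,0,1,2,2,2,2

  [0] x  {0,2}  => 0  start
  [1] x  {0,2}  => 0  0->0 ok
  [2] y  {1}  => 1  0->1 ok
  [3] x  {0,2}  => 2  1->2 ok
  [4] x  {0,2}  => 0  2->0 ok
  [5] x  {0,2}  => 0  0->0 ok
  [6] y  {1}  => 1  0->1 ok
  [7] x  {0,2}  => 2  1->2 ok
  [8] x  {0,2}  => 2  2->2 ok
  [9] x  {0,2}  => 2  2->2 ok
  [10] x  {0,2}  => 2  2->2 ok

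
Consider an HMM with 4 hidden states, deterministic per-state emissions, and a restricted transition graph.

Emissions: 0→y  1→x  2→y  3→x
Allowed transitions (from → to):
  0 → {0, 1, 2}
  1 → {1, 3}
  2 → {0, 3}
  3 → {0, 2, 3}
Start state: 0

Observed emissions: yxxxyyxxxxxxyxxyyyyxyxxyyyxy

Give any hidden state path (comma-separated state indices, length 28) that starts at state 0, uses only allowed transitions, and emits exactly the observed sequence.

0,1,1,3,0,0,1,1,1,1,1,3,0,1,3,0,2,0,2,3,2,3,3,2,0,2,3,2

  pos 0: y in {0,2}, choose 0; start
  pos 1: x in {1,3}, choose 1; 0->1 ok
  pos 2: x in {1,3}, choose 1; 1->1 ok
  pos 3: x in {1,3}, choose 3; 1->3 ok
  pos 4: y in {0,2}, choose 0; 3->0 ok
  pos 5: y in {0,2}, choose 0; 0->0 ok
  pos 6: x in {1,3}, choose 1; 0->1 ok
  pos 7: x in {1,3}, choose 1; 1->1 ok
  pos 8: x in {1,3}, choose 1; 1->1 ok
  pos 9: x in {1,3}, choose 1; 1->1 ok
  pos 10: x in {1,3}, choose 1; 1->1 ok
  pos 11: x in {1,3}, choose 3; 1->3 ok
  pos 12: y in {0,2}, choose 0; 3->0 ok
  pos 13: x in {1,3}, choose 1; 0->1 ok
  pos 14: x in {1,3}, choose 3; 1->3 ok
  pos 15: y in {0,2}, choose 0; 3->0 ok
  pos 16: y in {0,2}, choose 2; 0->2 ok
  pos 17: y in {0,2}, choose 0; 2->0 ok
  pos 18: y in {0,2}, choose 2; 0->2 ok
  pos 19: x in {1,3}, choose 3; 2->3 ok
  pos 20: y in {0,2}, choose 2; 3->2 ok
  pos 21: x in {1,3}, choose 3; 2->3 ok
  pos 22: x in {1,3}, choose 3; 3->3 ok
  pos 23: y in {0,2}, choose 2; 3->2 ok
  pos 24: y in {0,2}, choose 0; 2->0 ok
  pos 25: y in {0,2}, choose 2; 0->2 ok
  pos 26: x in {1,3}, choose 3; 2->3 ok
  pos 27: y in {0,2}, choose 2; 3->2 ok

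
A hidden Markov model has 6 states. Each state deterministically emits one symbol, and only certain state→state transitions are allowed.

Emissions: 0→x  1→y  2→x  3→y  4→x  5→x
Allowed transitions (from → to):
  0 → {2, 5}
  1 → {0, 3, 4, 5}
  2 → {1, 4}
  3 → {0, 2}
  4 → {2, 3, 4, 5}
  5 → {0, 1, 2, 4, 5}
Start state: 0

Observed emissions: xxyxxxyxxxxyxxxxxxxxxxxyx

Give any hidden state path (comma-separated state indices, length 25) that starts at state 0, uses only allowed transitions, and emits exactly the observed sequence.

  pos 0: x in {0,2,4,5}, choose 0; start
  pos 1: x in {0,2,4,5}, choose 2; 0->2 ok
  pos 2: y in {1,3}, choose 1; 2->1 ok
  pos 3: x in {0,2,4,5}, choose 0; 1->0 ok
  pos 4: x in {0,2,4,5}, choose 5; 0->5 ok
  pos 5: x in {0,2,4,5}, choose 4; 5->4 ok
  pos 6: y in {1,3}, choose 3; 4->3 ok
  pos 7: x in {0,2,4,5}, choose 0; 3->0 ok
  pos 8: x in {0,2,4,5}, choose 5; 0->5 ok
  pos 9: x in {0,2,4,5}, choose 0; 5->0 ok
  pos 10: x in {0,2,4,5}, choose 2; 0->2 ok
  pos 11: y in {1,3}, choose 1; 2->1 ok
  pos 12: x in {0,2,4,5}, choose 4; 1->4 ok
  pos 13: x in {0,2,4,5}, choose 2; 4->2 ok
  pos 14: x in {0,2,4,5}, choose 4; 2->4 ok
  pos 15: x in {0,2,4,5}, choose 2; 4->2 ok
  pos 16: x in {0,2,4,5}, choose 4; 2->4 ok
  pos 17: x in {0,2,4,5}, choose 5; 4->5 ok
  pos 18: x in {0,2,4,5}, choose 0; 5->0 ok
  pos 19: x in {0,2,4,5}, choose 5; 0->5 ok
  pos 20: x in {0,2,4,5}, choose 5; 5->5 ok
  pos 21: x in {0,2,4,5}, choose 5; 5->5 ok
  pos 22: x in {0,2,4,5}, choose 2; 5->2 ok
  pos 23: y in {1,3}, choose 1; 2->1 ok
  pos 24: x in {0,2,4,5}, choose 0; 1->0 ok

0,2,1,0,5,4,3,0,5,0,2,1,4,2,4,2,4,5,0,5,5,5,2,1,0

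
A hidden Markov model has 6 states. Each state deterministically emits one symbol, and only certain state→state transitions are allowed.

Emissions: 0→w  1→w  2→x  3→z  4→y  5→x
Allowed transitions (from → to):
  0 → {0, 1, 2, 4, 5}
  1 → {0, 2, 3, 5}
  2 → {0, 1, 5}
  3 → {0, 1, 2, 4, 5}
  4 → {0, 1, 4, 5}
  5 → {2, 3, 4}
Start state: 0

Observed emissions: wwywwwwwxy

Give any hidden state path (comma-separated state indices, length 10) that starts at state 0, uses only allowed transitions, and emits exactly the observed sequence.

0,0,4,1,0,0,0,1,5,4

  t0 'w' -> {0,1}, take 0 (start)
  t1 'w' -> {0,1}, take 0 (0->0 ok)
  t2 'y' -> {4}, take 4 (0->4 ok)
  t3 'w' -> {0,1}, take 1 (4->1 ok)
  t4 'w' -> {0,1}, take 0 (1->0 ok)
  t5 'w' -> {0,1}, take 0 (0->0 ok)
  t6 'w' -> {0,1}, take 0 (0->0 ok)
  t7 'w' -> {0,1}, take 1 (0->1 ok)
  t8 'x' -> {2,5}, take 5 (1->5 ok)
  t9 'y' -> {4}, take 4 (5->4 ok)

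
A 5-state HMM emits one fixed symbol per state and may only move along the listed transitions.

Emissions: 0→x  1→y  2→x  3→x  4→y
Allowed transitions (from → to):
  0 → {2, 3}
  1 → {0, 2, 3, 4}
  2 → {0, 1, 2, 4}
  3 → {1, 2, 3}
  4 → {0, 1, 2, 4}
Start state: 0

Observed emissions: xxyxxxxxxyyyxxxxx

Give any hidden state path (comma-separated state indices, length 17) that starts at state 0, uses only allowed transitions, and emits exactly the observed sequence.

  t0 'x' -> {0,2,3}, take 0 (start)
  t1 'x' -> {0,2,3}, take 2 (0->2 ok)
  t2 'y' -> {1,4}, take 1 (2->1 ok)
  t3 'x' -> {0,2,3}, take 3 (1->3 ok)
  t4 'x' -> {0,2,3}, take 3 (3->3 ok)
  t5 'x' -> {0,2,3}, take 3 (3->3 ok)
  t6 'x' -> {0,2,3}, take 2 (3->2 ok)
  t7 'x' -> {0,2,3}, take 0 (2->0 ok)
  t8 'x' -> {0,2,3}, take 3 (0->3 ok)
  t9 'y' -> {1,4}, take 1 (3->1 ok)
  t10 'y' -> {1,4}, take 4 (1->4 ok)
  t11 'y' -> {1,4}, take 4 (4->4 ok)
  t12 'x' -> {0,2,3}, take 0 (4->0 ok)
  t13 'x' -> {0,2,3}, take 2 (0->2 ok)
  t14 'x' -> {0,2,3}, take 0 (2->0 ok)
  t15 'x' -> {0,2,3}, take 2 (0->2 ok)
  t16 'x' -> {0,2,3}, take 0 (2->0 ok)

0,2,1,3,3,3,2,0,3,1,4,4,0,2,0,2,0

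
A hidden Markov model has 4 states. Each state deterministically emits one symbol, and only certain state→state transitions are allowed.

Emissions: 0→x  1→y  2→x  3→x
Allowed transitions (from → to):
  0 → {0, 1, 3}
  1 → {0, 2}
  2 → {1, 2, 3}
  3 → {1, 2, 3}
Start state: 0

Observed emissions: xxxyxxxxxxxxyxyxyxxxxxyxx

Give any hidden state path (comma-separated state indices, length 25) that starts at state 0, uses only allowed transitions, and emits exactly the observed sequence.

  0: obs=x cand={0,2,3} pick 0 [start]
  1: obs=x cand={0,2,3} pick 3 [0->3 ok]
  2: obs=x cand={0,2,3} pick 2 [3->2 ok]
  3: obs=y cand={1} pick 1 [2->1 ok]
  4: obs=x cand={0,2,3} pick 2 [1->2 ok]
  5: obs=x cand={0,2,3} pick 2 [2->2 ok]
  6: obs=x cand={0,2,3} pick 3 [2->3 ok]
  7: obs=x cand={0,2,3} pick 3 [3->3 ok]
  8: obs=x cand={0,2,3} pick 2 [3->2 ok]
  9: obs=x cand={0,2,3} pick 2 [2->2 ok]
  10: obs=x cand={0,2,3} pick 2 [2->2 ok]
  11: obs=x cand={0,2,3} pick 3 [2->3 ok]
  12: obs=y cand={1} pick 1 [3->1 ok]
  13: obs=x cand={0,2,3} pick 2 [1->2 ok]
  14: obs=y cand={1} pick 1 [2->1 ok]
  15: obs=x cand={0,2,3} pick 0 [1->0 ok]
  16: obs=y cand={1} pick 1 [0->1 ok]
  17: obs=x cand={0,2,3} pick 0 [1->0 ok]
  18: obs=x cand={0,2,3} pick 0 [0->0 ok]
  19: obs=x cand={0,2,3} pick 3 [0->3 ok]
  20: obs=x cand={0,2,3} pick 2 [3->2 ok]
  21: obs=x cand={0,2,3} pick 3 [2->3 ok]
  22: obs=y cand={1} pick 1 [3->1 ok]
  23: obs=x cand={0,2,3} pick 0 [1->0 ok]
  24: obs=x cand={0,2,3} pick 0 [0->0 ok]

0,3,2,1,2,2,3,3,2,2,2,3,1,2,1,0,1,0,0,3,2,3,1,0,0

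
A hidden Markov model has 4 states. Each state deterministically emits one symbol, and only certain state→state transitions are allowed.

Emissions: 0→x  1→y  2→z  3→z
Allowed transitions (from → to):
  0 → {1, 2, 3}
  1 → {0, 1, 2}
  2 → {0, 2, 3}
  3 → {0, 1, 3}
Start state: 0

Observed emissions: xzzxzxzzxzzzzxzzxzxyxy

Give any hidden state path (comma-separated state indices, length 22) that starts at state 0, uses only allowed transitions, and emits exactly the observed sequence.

0,3,3,0,3,0,3,3,0,2,3,3,3,0,3,3,0,3,0,1,0,1

  pos 0: x in {0}, choose 0; start
  pos 1: z in {2,3}, choose 3; 0->3 ok
  pos 2: z in {2,3}, choose 3; 3->3 ok
  pos 3: x in {0}, choose 0; 3->0 ok
  pos 4: z in {2,3}, choose 3; 0->3 ok
  pos 5: x in {0}, choose 0; 3->0 ok
  pos 6: z in {2,3}, choose 3; 0->3 ok
  pos 7: z in {2,3}, choose 3; 3->3 ok
  pos 8: x in {0}, choose 0; 3->0 ok
  pos 9: z in {2,3}, choose 2; 0->2 ok
  pos 10: z in {2,3}, choose 3; 2->3 ok
  pos 11: z in {2,3}, choose 3; 3->3 ok
  pos 12: z in {2,3}, choose 3; 3->3 ok
  pos 13: x in {0}, choose 0; 3->0 ok
  pos 14: z in {2,3}, choose 3; 0->3 ok
  pos 15: z in {2,3}, choose 3; 3->3 ok
  pos 16: x in {0}, choose 0; 3->0 ok
  pos 17: z in {2,3}, choose 3; 0->3 ok
  pos 18: x in {0}, choose 0; 3->0 ok
  pos 19: y in {1}, choose 1; 0->1 ok
  pos 20: x in {0}, choose 0; 1->0 ok
  pos 21: y in {1}, choose 1; 0->1 ok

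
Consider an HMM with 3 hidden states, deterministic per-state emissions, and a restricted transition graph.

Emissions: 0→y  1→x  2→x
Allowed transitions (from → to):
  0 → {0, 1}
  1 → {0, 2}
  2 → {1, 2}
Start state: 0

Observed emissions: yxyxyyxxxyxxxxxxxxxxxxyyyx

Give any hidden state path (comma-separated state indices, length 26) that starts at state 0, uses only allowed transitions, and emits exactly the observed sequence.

  0: obs=y cand={0} pick 0 [start]
  1: obs=x cand={1,2} pick 1 [0->1 ok]
  2: obs=y cand={0} pick 0 [1->0 ok]
  3: obs=x cand={1,2} pick 1 [0->1 ok]
  4: obs=y cand={0} pick 0 [1->0 ok]
  5: obs=y cand={0} pick 0 [0->0 ok]
  6: obs=x cand={1,2} pick 1 [0->1 ok]
  7: obs=x cand={1,2} pick 2 [1->2 ok]
  8: obs=x cand={1,2} pick 1 [2->1 ok]
  9: obs=y cand={0} pick 0 [1->0 ok]
  10: obs=x cand={1,2} pick 1 [0->1 ok]
  11: obs=x cand={1,2} pick 2 [1->2 ok]
  12: obs=x cand={1,2} pick 2 [2->2 ok]
  13: obs=x cand={1,2} pick 2 [2->2 ok]
  14: obs=x cand={1,2} pick 1 [2->1 ok]
  15: obs=x cand={1,2} pick 2 [1->2 ok]
  16: obs=x cand={1,2} pick 1 [2->1 ok]
  17: obs=x cand={1,2} pick 2 [1->2 ok]
  18: obs=x cand={1,2} pick 2 [2->2 ok]
  19: obs=x cand={1,2} pick 2 [2->2 ok]
  20: obs=x cand={1,2} pick 2 [2->2 ok]
  21: obs=x cand={1,2} pick 1 [2->1 ok]
  22: obs=y cand={0} pick 0 [1->0 ok]
  23: obs=y cand={0} pick 0 [0->0 ok]
  24: obs=y cand={0} pick 0 [0->0 ok]
  25: obs=x cand={1,2} pick 1 [0->1 ok]

0,1,0,1,0,0,1,2,1,0,1,2,2,2,1,2,1,2,2,2,2,1,0,0,0,1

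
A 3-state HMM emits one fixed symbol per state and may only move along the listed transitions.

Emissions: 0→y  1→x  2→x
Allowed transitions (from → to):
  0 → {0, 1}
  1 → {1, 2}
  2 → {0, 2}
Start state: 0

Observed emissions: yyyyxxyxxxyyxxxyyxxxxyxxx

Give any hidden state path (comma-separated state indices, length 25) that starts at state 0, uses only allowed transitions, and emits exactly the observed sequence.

0,0,0,0,1,2,0,1,1,2,0,0,1,1,2,0,0,1,1,2,2,0,1,1,2

  pos 0: y in {0}, choose 0; start
  pos 1: y in {0}, choose 0; 0->0 ok
  pos 2: y in {0}, choose 0; 0->0 ok
  pos 3: y in {0}, choose 0; 0->0 ok
  pos 4: x in {1,2}, choose 1; 0->1 ok
  pos 5: x in {1,2}, choose 2; 1->2 ok
  pos 6: y in {0}, choose 0; 2->0 ok
  pos 7: x in {1,2}, choose 1; 0->1 ok
  pos 8: x in {1,2}, choose 1; 1->1 ok
  pos 9: x in {1,2}, choose 2; 1->2 ok
  pos 10: y in {0}, choose 0; 2->0 ok
  pos 11: y in {0}, choose 0; 0->0 ok
  pos 12: x in {1,2}, choose 1; 0->1 ok
  pos 13: x in {1,2}, choose 1; 1->1 ok
  pos 14: x in {1,2}, choose 2; 1->2 ok
  pos 15: y in {0}, choose 0; 2->0 ok
  pos 16: y in {0}, choose 0; 0->0 ok
  pos 17: x in {1,2}, choose 1; 0->1 ok
  pos 18: x in {1,2}, choose 1; 1->1 ok
  pos 19: x in {1,2}, choose 2; 1->2 ok
  pos 20: x in {1,2}, choose 2; 2->2 ok
  pos 21: y in {0}, choose 0; 2->0 ok
  pos 22: x in {1,2}, choose 1; 0->1 ok
  pos 23: x in {1,2}, choose 1; 1->1 ok
  pos 24: x in {1,2}, choose 2; 1->2 ok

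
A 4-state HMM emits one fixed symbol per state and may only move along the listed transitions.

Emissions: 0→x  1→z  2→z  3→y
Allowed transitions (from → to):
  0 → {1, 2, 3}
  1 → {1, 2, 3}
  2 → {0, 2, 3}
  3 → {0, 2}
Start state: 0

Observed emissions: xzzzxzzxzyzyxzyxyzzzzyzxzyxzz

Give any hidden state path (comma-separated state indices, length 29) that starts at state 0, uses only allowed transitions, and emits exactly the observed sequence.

0,1,2,2,0,1,2,0,2,3,2,3,0,2,3,0,3,2,2,2,2,3,2,0,2,3,0,1,2

  pos 0: x in {0}, choose 0; start
  pos 1: z in {1,2}, choose 1; 0->1 ok
  pos 2: z in {1,2}, choose 2; 1->2 ok
  pos 3: z in {1,2}, choose 2; 2->2 ok
  pos 4: x in {0}, choose 0; 2->0 ok
  pos 5: z in {1,2}, choose 1; 0->1 ok
  pos 6: z in {1,2}, choose 2; 1->2 ok
  pos 7: x in {0}, choose 0; 2->0 ok
  pos 8: z in {1,2}, choose 2; 0->2 ok
  pos 9: y in {3}, choose 3; 2->3 ok
  pos 10: z in {1,2}, choose 2; 3->2 ok
  pos 11: y in {3}, choose 3; 2->3 ok
  pos 12: x in {0}, choose 0; 3->0 ok
  pos 13: z in {1,2}, choose 2; 0->2 ok
  pos 14: y in {3}, choose 3; 2->3 ok
  pos 15: x in {0}, choose 0; 3->0 ok
  pos 16: y in {3}, choose 3; 0->3 ok
  pos 17: z in {1,2}, choose 2; 3->2 ok
  pos 18: z in {1,2}, choose 2; 2->2 ok
  pos 19: z in {1,2}, choose 2; 2->2 ok
  pos 20: z in {1,2}, choose 2; 2->2 ok
  pos 21: y in {3}, choose 3; 2->3 ok
  pos 22: z in {1,2}, choose 2; 3->2 ok
  pos 23: x in {0}, choose 0; 2->0 ok
  pos 24: z in {1,2}, choose 2; 0->2 ok
  pos 25: y in {3}, choose 3; 2->3 ok
  pos 26: x in {0}, choose 0; 3->0 ok
  pos 27: z in {1,2}, choose 1; 0->1 ok
  pos 28: z in {1,2}, choose 2; 1->2 ok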